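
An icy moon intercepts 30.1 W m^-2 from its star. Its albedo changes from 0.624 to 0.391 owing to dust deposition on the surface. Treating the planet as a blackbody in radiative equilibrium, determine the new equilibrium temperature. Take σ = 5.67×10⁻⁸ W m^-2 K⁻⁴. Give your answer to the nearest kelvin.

T₂ = [S(1−α₂)/(4σ)]^(1/4) = [30.10·0.609/(4σ)]^(1/4) = 94.82 K.

95 kelvin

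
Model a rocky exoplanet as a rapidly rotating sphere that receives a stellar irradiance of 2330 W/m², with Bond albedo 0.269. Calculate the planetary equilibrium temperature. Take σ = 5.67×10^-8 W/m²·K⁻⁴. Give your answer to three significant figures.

The planet absorbs (1−α)S over its disc πR² and re-emits over 4πR², so the mean absorbed flux is (1−0.269)·2330/4 = 425.8 W/m².
Set σT⁴ = 425.8 → T = (425.8/σ)^(1/4) = 294.4 K.

294 kelvin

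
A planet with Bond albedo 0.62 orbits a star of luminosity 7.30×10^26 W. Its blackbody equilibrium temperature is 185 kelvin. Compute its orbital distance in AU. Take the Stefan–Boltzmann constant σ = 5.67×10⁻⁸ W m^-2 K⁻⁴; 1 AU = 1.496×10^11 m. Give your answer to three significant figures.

1.93 AU

Required flux: S = 4σT⁴/(1−α) = 699.1 W m^-2.
S = L/(4πd²) → d = √(L/4πS) = √(7.30×10^26/(4π·699.1)) = 2.883×10^11 m = 1.927 AU.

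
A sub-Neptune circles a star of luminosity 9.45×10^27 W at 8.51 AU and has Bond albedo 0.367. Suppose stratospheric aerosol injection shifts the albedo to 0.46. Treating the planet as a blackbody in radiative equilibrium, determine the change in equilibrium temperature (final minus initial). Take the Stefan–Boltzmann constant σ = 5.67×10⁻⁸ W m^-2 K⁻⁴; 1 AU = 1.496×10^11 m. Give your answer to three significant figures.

d = 8.51 × 1.496×10^11 m = 1.273×10^12 m.
Spreading L over a sphere of radius d: S = 9.45×10^27/(4π·1.27×10^12²) = 464.0 W m^-2.
With α = 0.367, T₁ = 189.7 K.
Final:   T₂ = [S(1−0.46)/(4σ)]^(1/4) = 182.3 K.
ΔT = T₂ − T₁ = -7.388 K.

-7.39 kelvin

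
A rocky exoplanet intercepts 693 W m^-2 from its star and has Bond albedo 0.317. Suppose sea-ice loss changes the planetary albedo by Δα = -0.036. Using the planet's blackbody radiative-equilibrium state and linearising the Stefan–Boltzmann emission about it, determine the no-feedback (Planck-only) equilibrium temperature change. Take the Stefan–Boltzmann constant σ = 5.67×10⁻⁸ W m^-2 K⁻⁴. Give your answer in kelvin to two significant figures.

The baseline emission temperature is T_e = 213.7 K.
ΔF = −(S/4)Δα = −(693.0/4)×(-0.036) = 6.237 W m^-2.
Planck response: λ_P = 4σT_e³ = 4·5.67×10⁻⁸·(213.7)³ = 2.215 W m^-2/K.
So ΔT₀ = 6.237/2.215 = 2.82 K.

2.8 K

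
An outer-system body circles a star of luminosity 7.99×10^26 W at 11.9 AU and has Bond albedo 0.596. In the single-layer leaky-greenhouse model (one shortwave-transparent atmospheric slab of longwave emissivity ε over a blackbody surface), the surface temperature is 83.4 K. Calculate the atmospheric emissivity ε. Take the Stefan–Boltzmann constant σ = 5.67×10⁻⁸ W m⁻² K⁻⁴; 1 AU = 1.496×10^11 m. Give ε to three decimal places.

0.523

d = 11.9 × 1.496×10^11 m = 1.780×10^12 m.
Flux at the orbit: S = L/(4πd²) = 7.99×10^26/(4π·(1.78×10^12)²) = 20.06 W m⁻².
First, T_e = [20.06·(1−0.596)/(4σ)]^(1/4) = 77.32 K.
Since (2−ε)/2 = (T_e/T_s)⁴ = 0.7387, ε = 0.5226.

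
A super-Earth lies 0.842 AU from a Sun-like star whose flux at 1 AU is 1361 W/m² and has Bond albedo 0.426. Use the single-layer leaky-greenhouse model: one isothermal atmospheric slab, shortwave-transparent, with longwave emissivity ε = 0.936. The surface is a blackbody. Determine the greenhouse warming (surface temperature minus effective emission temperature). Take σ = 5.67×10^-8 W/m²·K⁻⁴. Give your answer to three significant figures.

Flux at the orbit: S = 1361/(0.842)² = 1920 W/m².
At the top of the atmosphere, σT_e⁴ = S(1−α)/4 = 275.5 W/m², giving T_e = 264.0 K.
For a single slab of emissivity ε, T_s⁴ = 2T_e⁴/(2−ε); thus T_s = 264.0·(1.88)^(1/4) = 309.1 K.
T_s − T_e = 309.1 − 264.0 = 45.12 K.

45.1 K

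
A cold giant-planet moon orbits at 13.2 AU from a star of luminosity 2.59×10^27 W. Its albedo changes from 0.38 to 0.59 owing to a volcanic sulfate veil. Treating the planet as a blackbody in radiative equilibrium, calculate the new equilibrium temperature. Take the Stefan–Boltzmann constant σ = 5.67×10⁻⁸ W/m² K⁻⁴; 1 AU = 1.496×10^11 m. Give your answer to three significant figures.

d = 13.2 × 1.496×10^11 m = 1.975×10^12 m.
S = L/(4πd²) = 52.85 W/m².
With the new albedo, S(1−α₂)/4 = 5.418 W/m², so T₂ = 98.87 K.

98.9 K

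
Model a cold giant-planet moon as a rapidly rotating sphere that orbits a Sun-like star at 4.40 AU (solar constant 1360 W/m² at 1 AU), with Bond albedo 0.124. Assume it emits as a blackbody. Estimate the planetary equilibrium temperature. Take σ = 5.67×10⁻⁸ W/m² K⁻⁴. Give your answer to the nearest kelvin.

128 K

Flux at the orbit: S = 1360/(4.40)² = 70.25 W/m².
The planet absorbs (1−α)S over its disc πR² and re-emits over 4πR², so the mean absorbed flux is (1−0.124)·70.25/4 = 15.38 W/m².
Set σT⁴ = 15.38 → T = (15.38/σ)^(1/4) = 128.3 K.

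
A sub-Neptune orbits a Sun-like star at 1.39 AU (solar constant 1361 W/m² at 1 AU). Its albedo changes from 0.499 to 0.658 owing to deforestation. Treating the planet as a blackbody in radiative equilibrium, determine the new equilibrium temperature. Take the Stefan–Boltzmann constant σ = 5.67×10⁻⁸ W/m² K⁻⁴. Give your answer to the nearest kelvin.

181 kelvin

Flux at the orbit: S = 1361/(1.39)² = 704.4 W/m².
T₂ = [S(1−α₂)/(4σ)]^(1/4) = [704.4·0.342/(4σ)]^(1/4) = 180.5 K.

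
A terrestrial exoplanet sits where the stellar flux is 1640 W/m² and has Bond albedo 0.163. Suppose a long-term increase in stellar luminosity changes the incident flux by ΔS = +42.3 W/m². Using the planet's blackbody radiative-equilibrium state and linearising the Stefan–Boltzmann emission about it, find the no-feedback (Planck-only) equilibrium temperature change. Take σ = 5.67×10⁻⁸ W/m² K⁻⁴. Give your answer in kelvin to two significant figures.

1.8 K

The baseline emission temperature is T_e = 278.9 K.
TOA radiative forcing: ΔF = (1−α)ΔS/4 = 0.837·(+42.3)/4 = 8.851 W/m².
Planck response: λ_P = 4σT_e³ = 4·5.67×10⁻⁸·(278.9)³ = 4.921 W/m²/K.
ΔT₀ = ΔF/λ_P = 8.851/4.921 = 1.80 K.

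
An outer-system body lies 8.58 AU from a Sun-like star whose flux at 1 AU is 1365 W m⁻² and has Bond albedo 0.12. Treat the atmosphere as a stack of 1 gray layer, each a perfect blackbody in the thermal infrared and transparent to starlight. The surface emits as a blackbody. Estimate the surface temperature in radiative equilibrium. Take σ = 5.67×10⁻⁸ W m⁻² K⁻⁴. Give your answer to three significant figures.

110 K

Irradiance scales as 1/d², so S = 1365 W m⁻² × (1/8.58)² = 18.54 W m⁻².
The effective emission temperature is T_e = [S(1−α)/(4σ)]^¼ = 92.10 K.
Layer-by-layer balance gives σT_s⁴ = (N+1)σT_e⁴, so T_s = 2^¼·92.10 = 109.5 K.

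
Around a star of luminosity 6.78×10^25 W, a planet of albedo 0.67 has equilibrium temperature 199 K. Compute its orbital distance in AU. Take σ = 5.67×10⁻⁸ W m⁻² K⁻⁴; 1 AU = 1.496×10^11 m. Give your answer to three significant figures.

0.473 AU

Required flux: S = 4σT⁴/(1−α) = 1078 W m⁻².
Then d = [L/(4πS)]^(1/2) = 7.075×10^10 m, i.e. 0.4729 AU.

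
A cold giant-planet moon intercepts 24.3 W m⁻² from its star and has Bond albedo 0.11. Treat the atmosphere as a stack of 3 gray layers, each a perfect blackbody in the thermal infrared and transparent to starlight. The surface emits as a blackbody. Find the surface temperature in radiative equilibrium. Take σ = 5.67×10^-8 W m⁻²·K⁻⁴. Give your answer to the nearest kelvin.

The effective emission temperature is T_e = [S(1−α)/(4σ)]^¼ = 98.82 K.
Layer-by-layer balance gives σT_s⁴ = (N+1)σT_e⁴, so T_s = 4^¼·98.82 = 139.8 K.

140 K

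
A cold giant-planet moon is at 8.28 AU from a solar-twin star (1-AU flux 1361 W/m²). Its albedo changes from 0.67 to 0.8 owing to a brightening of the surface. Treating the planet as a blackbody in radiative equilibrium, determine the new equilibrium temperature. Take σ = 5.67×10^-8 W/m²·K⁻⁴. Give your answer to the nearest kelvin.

65 kelvin

Irradiance scales as 1/d², so S = 1361 W/m² × (1/8.28)² = 19.85 W/m².
With the new albedo, S(1−α₂)/4 = 0.9926 W/m², so T₂ = 64.68 K.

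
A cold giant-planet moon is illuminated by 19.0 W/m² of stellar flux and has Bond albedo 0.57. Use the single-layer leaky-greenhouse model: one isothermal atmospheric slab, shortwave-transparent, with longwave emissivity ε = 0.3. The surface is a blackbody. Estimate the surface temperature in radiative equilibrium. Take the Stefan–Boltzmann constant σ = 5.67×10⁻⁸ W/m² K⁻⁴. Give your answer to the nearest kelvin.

Effective emission temperature (TOA balance): σT_e⁴ = S(1−α)/4 = 2.043 W/m² → T_e = 77.47 K.
Surface balance with a leaky layer gives σT_s⁴ = σT_e⁴·2/(2−ε), so T_s = T_e·[2/(2−0.3)]^(1/4) = 80.68 K.

81 K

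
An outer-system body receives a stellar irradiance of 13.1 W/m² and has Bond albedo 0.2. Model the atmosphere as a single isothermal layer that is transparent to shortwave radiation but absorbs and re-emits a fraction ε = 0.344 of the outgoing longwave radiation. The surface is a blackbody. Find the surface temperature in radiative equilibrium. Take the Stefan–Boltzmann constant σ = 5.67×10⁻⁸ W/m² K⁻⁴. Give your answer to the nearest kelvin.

At the top of the atmosphere, σT_e⁴ = S(1−α)/4 = 2.620 W/m², giving T_e = 82.45 K.
The surface balance (absorbed SW + ε·downward IR = σT_s⁴) with T_a⁴ = T_s⁴/2 reduces to T_s = T_e·[2/(2−ε)]^¼ = 86.43 K.

86 K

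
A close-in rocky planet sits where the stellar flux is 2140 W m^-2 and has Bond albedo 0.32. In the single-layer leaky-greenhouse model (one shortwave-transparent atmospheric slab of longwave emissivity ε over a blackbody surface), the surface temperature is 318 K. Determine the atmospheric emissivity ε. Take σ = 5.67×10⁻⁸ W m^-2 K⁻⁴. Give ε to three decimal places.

First, T_e = [2140·(1−0.32)/(4σ)]^(1/4) = 283.0 K.
Inverting T_s⁴ = 2T_e⁴/(2−ε): (T_e/T_s)⁴ = 0.6274, so ε = 2(1 − 0.6274) = 0.7451.

0.745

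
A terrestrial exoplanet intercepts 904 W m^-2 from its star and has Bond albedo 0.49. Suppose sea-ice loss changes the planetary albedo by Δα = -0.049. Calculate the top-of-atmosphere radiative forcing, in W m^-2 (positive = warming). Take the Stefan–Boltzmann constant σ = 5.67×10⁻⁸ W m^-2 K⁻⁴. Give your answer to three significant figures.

11.1 W m^-2

ΔF = −(S/4)Δα = −(904.0/4)×(-0.049) = 11.07 W m^-2.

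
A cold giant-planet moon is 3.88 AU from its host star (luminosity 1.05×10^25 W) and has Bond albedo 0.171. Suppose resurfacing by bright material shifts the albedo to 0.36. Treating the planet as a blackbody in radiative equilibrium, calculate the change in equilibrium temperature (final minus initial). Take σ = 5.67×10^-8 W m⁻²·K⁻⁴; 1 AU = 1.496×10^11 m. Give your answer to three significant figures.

Orbital distance: d = 3.88 AU = 5.804×10^11 m.
Flux at the orbit: S = L/(4πd²) = 1.05×10^25/(4π·(5.80×10^11)²) = 2.480 W m⁻².
Initial: T₁ = [S(1−0.171)/(4σ)]^(1/4) = 54.87 K.
Final:   T₂ = [S(1−0.36)/(4σ)]^(1/4) = 51.43 K.
Change: 51.43 − 54.87 = -3.437 K.

-3.44 K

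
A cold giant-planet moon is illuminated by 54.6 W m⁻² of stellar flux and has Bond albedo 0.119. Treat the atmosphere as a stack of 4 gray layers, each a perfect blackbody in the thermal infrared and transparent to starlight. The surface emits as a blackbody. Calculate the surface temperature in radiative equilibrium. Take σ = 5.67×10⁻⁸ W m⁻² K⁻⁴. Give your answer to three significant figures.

180 kelvin

OLR = S(1−α)/4 = 12.03 W m⁻²; the top layer radiates at T_e = 120.7 K.
With N = 4 opaque layers, T_s = (N+1)^(1/4)·T_e = 5^(1/4)·120.7 = 180.5 K.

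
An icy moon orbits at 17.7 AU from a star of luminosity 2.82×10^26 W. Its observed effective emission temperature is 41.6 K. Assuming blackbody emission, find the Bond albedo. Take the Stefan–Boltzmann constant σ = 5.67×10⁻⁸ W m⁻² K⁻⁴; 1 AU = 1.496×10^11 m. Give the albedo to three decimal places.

0.788

Orbital distance: d = 17.7 AU = 2.648×10^12 m.
Spreading L over a sphere of radius d: S = 2.82×10^26/(4π·2.65×10^12²) = 3.201 W m⁻².
Energy balance: S(1−α)/4 = σT⁴, so 1−α = 4σT⁴/S.
4σT⁴ = 4·5.67×10⁻⁸·(41.6)⁴ = 0.6792 W m⁻².
1−α = 0.6792/3.201 = 0.2122, so α = 0.7878.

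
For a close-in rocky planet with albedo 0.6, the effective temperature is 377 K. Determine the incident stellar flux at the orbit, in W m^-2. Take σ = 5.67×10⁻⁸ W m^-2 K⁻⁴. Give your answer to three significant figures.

From S(1−α)/4 = σT⁴: S = 4σT⁴/(1−α).
σT⁴ = 5.67×10⁻⁸·(377)⁴ = 1145 W m^-2.
S = 4·1145/0.4 = 11450 W m^-2.

11500 W m^-2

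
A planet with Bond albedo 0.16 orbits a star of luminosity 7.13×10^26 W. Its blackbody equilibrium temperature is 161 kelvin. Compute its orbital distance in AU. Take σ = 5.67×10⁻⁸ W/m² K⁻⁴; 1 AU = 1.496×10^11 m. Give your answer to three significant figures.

3.74 AU

The flux needed for this T is 4σT⁴/(1−0.16) = 181.4 W/m².
From L = 4πd²S, d = √(7.13×10^26/(4π·181.4)) = 5.593×10^11 m = 3.738 AU.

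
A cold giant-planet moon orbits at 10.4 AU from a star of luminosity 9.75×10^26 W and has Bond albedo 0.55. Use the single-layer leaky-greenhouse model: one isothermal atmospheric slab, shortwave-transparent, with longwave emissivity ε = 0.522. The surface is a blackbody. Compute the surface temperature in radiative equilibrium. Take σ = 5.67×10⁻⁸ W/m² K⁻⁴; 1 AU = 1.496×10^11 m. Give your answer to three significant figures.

96.3 K

d = 10.4 × 1.496×10^11 m = 1.556×10^12 m.
Spreading L over a sphere of radius d: S = 9.75×10^26/(4π·1.56×10^12²) = 32.05 W/m².
Effective emission temperature (TOA balance): σT_e⁴ = S(1−α)/4 = 3.606 W/m² → T_e = 89.30 K.
For a single slab of emissivity ε, T_s⁴ = 2T_e⁴/(2−ε); thus T_s = 89.30·(1.353)^(1/4) = 96.32 K.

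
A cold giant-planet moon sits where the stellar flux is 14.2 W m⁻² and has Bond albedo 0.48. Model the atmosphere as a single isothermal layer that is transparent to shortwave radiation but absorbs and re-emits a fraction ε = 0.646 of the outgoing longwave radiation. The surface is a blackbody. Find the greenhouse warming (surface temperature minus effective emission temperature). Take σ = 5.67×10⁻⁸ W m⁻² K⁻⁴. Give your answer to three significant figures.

7.74 K

At the top of the atmosphere, σT_e⁴ = S(1−α)/4 = 1.846 W m⁻², giving T_e = 75.54 K.
Surface balance with a leaky layer gives σT_s⁴ = σT_e⁴·2/(2−ε), so T_s = T_e·[2/(2−0.646)]^(1/4) = 83.28 K.
Greenhouse warming: T_s − T_e = 7.738 K.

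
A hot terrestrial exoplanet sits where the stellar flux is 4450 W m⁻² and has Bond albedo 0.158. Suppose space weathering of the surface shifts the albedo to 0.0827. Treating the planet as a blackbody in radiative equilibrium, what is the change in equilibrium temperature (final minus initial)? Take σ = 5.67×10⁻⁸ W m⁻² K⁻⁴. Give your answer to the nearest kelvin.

8 K

With α = 0.158, T₁ = 358.5 K.
With α = 0.0827, T₂ = 366.3 K.
Change: 366.3 − 358.5 = 7.760 K.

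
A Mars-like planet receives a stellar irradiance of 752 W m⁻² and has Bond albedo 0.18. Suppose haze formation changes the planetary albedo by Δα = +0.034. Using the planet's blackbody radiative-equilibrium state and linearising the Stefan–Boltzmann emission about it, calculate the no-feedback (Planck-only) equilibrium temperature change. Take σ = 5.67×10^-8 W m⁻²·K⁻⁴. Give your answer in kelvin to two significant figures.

-2.4 kelvin

Unperturbed T_e = [752.0·(1−0.18)/(4σ)]^¼ = 228.3 K.
ΔF = −(S/4)Δα = −(752.0/4)×(+0.034) = -6.392 W m⁻².
Linearising σT⁴ gives d(σT⁴)/dT = 4σT_e³ = 2.700 W m⁻² per K.
Hence the no-feedback warming is ΔF/(4σT_e³) = -2.37 K.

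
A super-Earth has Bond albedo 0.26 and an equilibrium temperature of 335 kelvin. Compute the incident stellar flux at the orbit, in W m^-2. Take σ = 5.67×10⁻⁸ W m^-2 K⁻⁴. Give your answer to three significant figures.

Invert the energy balance for S: S = 4σT⁴/(1−α).
The emitted flux is σT⁴ = 714.1 W m^-2.
So S = 4×714.1/(1−0.26) = 3860 W m^-2.

3860 W m^-2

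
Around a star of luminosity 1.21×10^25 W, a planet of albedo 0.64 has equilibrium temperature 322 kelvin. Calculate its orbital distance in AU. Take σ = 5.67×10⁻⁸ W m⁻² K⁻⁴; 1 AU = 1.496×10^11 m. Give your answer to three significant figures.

The flux needed for this T is 4σT⁴/(1−0.64) = 6773 W m⁻².
S = L/(4πd²) → d = √(L/4πS) = √(1.21×10^25/(4π·6773)) = 1.192×10^10 m = 0.07970 AU.

0.0797 AU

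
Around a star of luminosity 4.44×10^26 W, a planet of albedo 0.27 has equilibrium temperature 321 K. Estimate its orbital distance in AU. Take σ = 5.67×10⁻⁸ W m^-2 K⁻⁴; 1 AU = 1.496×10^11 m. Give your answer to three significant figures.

0.692 AU

The flux needed for this T is 4σT⁴/(1−0.27) = 3299 W m^-2.
From L = 4πd²S, d = √(4.44×10^26/(4π·3299)) = 1.035×10^11 m = 0.6918 AU.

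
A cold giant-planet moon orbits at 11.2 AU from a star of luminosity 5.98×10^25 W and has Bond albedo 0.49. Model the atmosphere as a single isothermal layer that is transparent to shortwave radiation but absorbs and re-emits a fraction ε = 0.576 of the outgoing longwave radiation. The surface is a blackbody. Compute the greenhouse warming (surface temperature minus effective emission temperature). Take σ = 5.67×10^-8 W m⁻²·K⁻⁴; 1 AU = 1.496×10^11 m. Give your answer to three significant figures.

3.92 K

d = 11.2 × 1.496×10^11 m = 1.676×10^12 m.
S = L/(4πd²) = 1.695 W m⁻².
At the top of the atmosphere, σT_e⁴ = S(1−α)/4 = 0.2161 W m⁻², giving T_e = 44.19 K.
Surface balance with a leaky layer gives σT_s⁴ = σT_e⁴·2/(2−ε), so T_s = T_e·[2/(2−0.576)]^(1/4) = 48.10 K.
The atmosphere warms the surface by 3.916 K.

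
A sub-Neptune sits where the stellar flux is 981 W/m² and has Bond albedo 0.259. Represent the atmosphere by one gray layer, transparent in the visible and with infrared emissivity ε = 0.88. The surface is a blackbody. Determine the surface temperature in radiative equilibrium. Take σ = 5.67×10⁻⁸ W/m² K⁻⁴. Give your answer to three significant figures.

275 K

Effective emission temperature (TOA balance): σT_e⁴ = S(1−α)/4 = 181.7 W/m² → T_e = 237.9 K.
For a single slab of emissivity ε, T_s⁴ = 2T_e⁴/(2−ε); thus T_s = 237.9·(1.786)^(1/4) = 275.1 K.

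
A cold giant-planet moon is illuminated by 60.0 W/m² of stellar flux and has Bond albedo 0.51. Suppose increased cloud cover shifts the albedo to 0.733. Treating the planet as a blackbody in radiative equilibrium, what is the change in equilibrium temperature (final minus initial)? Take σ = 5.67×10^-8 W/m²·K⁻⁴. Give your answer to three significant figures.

-15.0 kelvin

With α = 0.51, T₁ = 106.7 K.
With α = 0.733, T₂ = 91.68 K.
ΔT = T₂ − T₁ = -15.03 K.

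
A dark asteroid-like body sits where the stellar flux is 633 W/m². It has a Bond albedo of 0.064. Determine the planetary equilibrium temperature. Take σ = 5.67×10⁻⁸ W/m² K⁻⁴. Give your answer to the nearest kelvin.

Absorbed flux (global mean): S(1−α)/4 = 633.0·0.936/4 = 148.1 W/m².
Balancing against σT⁴: T = (148.1/5.67×10⁻⁸)^(1/4) = 226.1 K.

226 K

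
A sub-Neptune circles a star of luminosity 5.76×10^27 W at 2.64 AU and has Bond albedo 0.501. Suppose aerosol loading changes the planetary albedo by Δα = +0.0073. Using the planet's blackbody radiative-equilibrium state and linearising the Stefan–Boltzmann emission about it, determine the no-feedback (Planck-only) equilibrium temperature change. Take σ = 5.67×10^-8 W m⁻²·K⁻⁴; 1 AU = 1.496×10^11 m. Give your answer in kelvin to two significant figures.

d = 2.64 × 1.496×10^11 m = 3.949×10^11 m.
S = L/(4πd²) = 2939 W m⁻².
Reference equilibrium: T_e = [S(1−α)/(4σ)]^(1/4) = 283.6 K.
The change in absorbed flux is Δ[S(1−α)/4] = −SΔα/4 = -5.363 W m⁻².
Linearising σT⁴ gives d(σT⁴)/dT = 4σT_e³ = 5.171 W m⁻² per K.
ΔT₀ = ΔF/λ_P = -5.363/5.171 = -1.04 K.

-1.0 K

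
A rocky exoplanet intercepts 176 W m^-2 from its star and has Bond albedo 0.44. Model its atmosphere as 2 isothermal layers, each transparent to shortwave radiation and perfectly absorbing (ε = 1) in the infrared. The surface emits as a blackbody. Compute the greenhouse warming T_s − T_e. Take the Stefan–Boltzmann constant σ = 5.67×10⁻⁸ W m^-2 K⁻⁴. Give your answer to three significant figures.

45.6 K

OLR = S(1−α)/4 = 24.64 W m^-2; the top layer radiates at T_e = 144.4 K.
T_s = (N+1)^(1/4)·T_e = 190.0 K.
So the greenhouse effect raises the surface by 190.0 − 144.4 = 45.64 K.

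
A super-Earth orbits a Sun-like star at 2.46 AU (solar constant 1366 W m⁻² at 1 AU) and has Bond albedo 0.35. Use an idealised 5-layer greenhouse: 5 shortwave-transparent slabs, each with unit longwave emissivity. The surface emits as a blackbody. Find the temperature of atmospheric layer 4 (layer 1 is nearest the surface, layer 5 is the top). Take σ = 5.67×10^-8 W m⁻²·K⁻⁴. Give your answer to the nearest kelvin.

190 K

Irradiance scales as 1/d², so S = 1366 W m⁻² × (1/2.46)² = 225.7 W m⁻².
OLR = S(1−α)/4 = 36.68 W m⁻²; the top layer radiates at T_e = 159.5 K.
The net upward flux σT_e⁴ is constant between every pair of levels, so T_k⁴ = (N+1−k)T_e⁴.
T_4 = (2)^(1/4)·159.5 = 189.7 K.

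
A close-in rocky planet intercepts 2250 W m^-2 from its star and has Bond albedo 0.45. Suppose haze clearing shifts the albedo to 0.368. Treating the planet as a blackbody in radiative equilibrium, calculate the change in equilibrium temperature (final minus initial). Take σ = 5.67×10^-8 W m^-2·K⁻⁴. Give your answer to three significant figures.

9.61 K

Initial: T₁ = [S(1−0.45)/(4σ)]^(1/4) = 271.8 K.
Final:   T₂ = [S(1−0.368)/(4σ)]^(1/4) = 281.4 K.
Change: 281.4 − 271.8 = 9.609 K.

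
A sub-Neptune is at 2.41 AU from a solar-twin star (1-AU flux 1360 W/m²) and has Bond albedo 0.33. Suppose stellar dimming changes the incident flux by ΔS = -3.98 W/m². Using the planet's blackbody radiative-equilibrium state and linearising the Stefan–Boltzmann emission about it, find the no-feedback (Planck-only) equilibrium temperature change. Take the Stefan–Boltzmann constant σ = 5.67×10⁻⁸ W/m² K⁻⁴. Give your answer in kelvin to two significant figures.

Flux at the orbit: S = 1360/(2.41)² = 234.2 W/m².
Unperturbed T_e = [234.2·(1−0.33)/(4σ)]^¼ = 162.2 K.
Only a fraction (1−α) is absorbed and it's spread over 4πR², so ΔF = (1−α)ΔS/4 = -0.6666 W/m².
Planck response: λ_P = 4σT_e³ = 4·5.67×10⁻⁸·(162.2)³ = 0.9674 W/m²/K.
Hence the no-feedback warming is ΔF/(4σT_e³) = -0.689 K.

-0.69 kelvin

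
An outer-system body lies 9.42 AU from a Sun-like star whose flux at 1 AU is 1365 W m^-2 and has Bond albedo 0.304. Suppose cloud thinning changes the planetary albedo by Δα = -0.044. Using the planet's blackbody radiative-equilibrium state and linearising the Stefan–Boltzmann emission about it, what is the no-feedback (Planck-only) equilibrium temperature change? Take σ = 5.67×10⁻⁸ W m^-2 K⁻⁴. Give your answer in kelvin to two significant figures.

1.3 K

By the inverse-square law, S = 1365/9.42² = 15.38 W m^-2.
Reference equilibrium: T_e = [S(1−α)/(4σ)]^(1/4) = 82.89 K.
The change in absorbed flux is Δ[S(1−α)/4] = −SΔα/4 = 0.1692 W m^-2.
Linearising σT⁴ gives d(σT⁴)/dT = 4σT_e³ = 0.1292 W m^-2 per K.
So ΔT₀ = 0.1692/0.1292 = 1.31 K.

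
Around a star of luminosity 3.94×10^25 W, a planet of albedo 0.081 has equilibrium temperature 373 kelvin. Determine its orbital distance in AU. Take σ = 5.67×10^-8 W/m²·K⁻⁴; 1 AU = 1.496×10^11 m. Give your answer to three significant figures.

Energy balance gives S = 4σT⁴/(1−α) = 4777 W/m².
S = L/(4πd²) → d = √(L/4πS) = √(3.94×10^25/(4π·4777)) = 2.562×10^10 m = 0.1712 AU.

0.171 AU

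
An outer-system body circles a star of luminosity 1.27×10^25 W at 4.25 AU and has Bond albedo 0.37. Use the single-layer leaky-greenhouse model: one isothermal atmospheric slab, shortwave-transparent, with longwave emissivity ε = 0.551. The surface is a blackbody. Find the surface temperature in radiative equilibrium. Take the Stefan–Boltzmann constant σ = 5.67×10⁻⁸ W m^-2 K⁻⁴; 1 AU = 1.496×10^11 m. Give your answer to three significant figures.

Orbital distance: d = 4.25 AU = 6.358×10^11 m.
S = L/(4πd²) = 2.500 W m^-2.
Effective emission temperature (TOA balance): σT_e⁴ = S(1−α)/4 = 0.3938 W m^-2 → T_e = 51.33 K.
The surface balance (absorbed SW + ε·downward IR = σT_s⁴) with T_a⁴ = T_s⁴/2 reduces to T_s = T_e·[2/(2−ε)]^¼ = 55.64 K.

55.6 K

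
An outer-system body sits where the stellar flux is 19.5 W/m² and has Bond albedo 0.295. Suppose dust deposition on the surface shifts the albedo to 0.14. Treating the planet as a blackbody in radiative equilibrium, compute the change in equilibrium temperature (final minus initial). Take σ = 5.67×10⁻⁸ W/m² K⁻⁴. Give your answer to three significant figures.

4.49 K

Before: T₁ = [19.50·0.705/(4σ)]^(1/4) = 88.24 K.
Final:   T₂ = [S(1−0.14)/(4σ)]^(1/4) = 92.73 K.
Change: 92.73 − 88.24 = 4.495 K.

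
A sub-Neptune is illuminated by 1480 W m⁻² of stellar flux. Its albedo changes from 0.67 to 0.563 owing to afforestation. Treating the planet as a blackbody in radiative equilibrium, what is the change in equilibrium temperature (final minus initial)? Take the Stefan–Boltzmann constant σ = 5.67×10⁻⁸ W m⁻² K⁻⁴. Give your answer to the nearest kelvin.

With α = 0.67, T₁ = 215.4 K.
After:  T₂ = [1480·0.437/(4σ)]^(1/4) = 231.1 K.
Change: 231.1 − 215.4 = 15.67 K.

16 K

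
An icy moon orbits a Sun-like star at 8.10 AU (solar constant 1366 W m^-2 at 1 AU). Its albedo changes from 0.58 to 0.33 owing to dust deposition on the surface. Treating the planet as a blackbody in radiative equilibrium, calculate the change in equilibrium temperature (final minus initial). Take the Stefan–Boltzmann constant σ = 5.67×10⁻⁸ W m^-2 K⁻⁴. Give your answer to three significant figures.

By the inverse-square law, S = 1366/8.10² = 20.82 W m^-2.
With α = 0.58, T₁ = 78.80 K.
After:  T₂ = [20.82·0.67/(4σ)]^(1/4) = 88.56 K.
ΔT = T₂ − T₁ = 9.759 K.

9.76 kelvin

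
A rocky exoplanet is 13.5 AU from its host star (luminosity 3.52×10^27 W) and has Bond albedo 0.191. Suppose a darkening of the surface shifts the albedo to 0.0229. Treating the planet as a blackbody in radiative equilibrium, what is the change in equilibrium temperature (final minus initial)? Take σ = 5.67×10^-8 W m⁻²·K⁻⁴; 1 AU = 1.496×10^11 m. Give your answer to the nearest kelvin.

6 K

Orbital distance: d = 13.5 AU = 2.020×10^12 m.
S = L/(4πd²) = 68.68 W m⁻².
Before: T₁ = [68.68·0.809/(4σ)]^(1/4) = 125.1 K.
After:  T₂ = [68.68·0.977/(4σ)]^(1/4) = 131.2 K.
ΔT = T₂ − T₁ = 6.046 K.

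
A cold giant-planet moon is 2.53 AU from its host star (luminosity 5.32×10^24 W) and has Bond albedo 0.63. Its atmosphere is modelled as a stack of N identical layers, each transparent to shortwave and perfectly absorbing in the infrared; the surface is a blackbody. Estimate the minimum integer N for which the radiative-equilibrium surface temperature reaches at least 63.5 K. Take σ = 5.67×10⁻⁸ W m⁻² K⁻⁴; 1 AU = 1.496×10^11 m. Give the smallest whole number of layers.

3

d = 2.53 × 1.496×10^11 m = 3.785×10^11 m.
Spreading L over a sphere of radius d: S = 5.32×10^24/(4π·3.78×10^11²) = 2.955 W m⁻².
The effective emission temperature is T_e = [S(1−α)/(4σ)]^¼ = 46.86 K.
Need (N+1)T_e⁴ ≥ T_s⁴, i.e. N+1 ≥ (63.5/46.86)⁴ = 3.372.
So N ≥ 2.372; the smallest integer is N = 3.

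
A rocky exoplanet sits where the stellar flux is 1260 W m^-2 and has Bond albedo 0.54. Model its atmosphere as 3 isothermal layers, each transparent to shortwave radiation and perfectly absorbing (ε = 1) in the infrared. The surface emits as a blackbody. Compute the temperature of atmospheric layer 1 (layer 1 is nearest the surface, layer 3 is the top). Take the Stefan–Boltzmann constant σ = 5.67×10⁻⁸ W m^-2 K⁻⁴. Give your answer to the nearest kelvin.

Top-of-atmosphere balance: σT_e⁴ = S(1−α)/4 = 144.9 W m^-2 → T_e = 224.8 K.
In the N-layer model, layer k (counted from the surface) has T_k = (N+1−k)^(1/4)·T_e.
T_1 = (3)^(1/4)·224.8 = 295.9 K.

296 K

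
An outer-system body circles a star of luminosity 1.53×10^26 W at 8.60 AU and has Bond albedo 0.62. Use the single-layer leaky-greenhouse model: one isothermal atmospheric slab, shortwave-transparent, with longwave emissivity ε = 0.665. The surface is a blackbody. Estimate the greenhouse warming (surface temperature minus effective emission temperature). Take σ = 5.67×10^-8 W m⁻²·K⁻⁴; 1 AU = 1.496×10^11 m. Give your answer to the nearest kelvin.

Orbital distance: d = 8.60 AU = 1.287×10^12 m.
Flux at the orbit: S = L/(4πd²) = 1.53×10^26/(4π·(1.29×10^12)²) = 7.356 W m⁻².
Effective emission temperature (TOA balance): σT_e⁴ = S(1−α)/4 = 0.6988 W m⁻² → T_e = 59.25 K.
For a single slab of emissivity ε, T_s⁴ = 2T_e⁴/(2−ε); thus T_s = 59.25·(1.498)^(1/4) = 65.55 K.
T_s − T_e = 65.55 − 59.25 = 6.300 K.

6 kelvin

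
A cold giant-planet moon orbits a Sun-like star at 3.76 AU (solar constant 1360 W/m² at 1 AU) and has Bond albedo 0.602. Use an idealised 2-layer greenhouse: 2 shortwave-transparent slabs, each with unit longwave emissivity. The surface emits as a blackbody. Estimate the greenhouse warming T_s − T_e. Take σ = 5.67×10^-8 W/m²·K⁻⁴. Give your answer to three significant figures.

By the inverse-square law, S = 1360/3.76² = 96.20 W/m².
Top-of-atmosphere balance: σT_e⁴ = S(1−α)/4 = 9.572 W/m² → T_e = 114.0 K.
T_s = (N+1)^(1/4)·T_e = 150.0 K.
Warming: T_s − T_e = 36.03 K.

36.0 kelvin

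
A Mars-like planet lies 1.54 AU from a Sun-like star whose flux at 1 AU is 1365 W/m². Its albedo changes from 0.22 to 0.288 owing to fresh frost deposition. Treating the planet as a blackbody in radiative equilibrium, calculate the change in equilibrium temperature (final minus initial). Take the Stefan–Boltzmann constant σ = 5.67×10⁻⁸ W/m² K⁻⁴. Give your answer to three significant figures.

By the inverse-square law, S = 1365/1.54² = 575.6 W/m².
Before: T₁ = [575.6·0.78/(4σ)]^(1/4) = 210.9 K.
Final:   T₂ = [S(1−0.288)/(4σ)]^(1/4) = 206.2 K.
ΔT = T₂ − T₁ = -4.756 K.

-4.76 K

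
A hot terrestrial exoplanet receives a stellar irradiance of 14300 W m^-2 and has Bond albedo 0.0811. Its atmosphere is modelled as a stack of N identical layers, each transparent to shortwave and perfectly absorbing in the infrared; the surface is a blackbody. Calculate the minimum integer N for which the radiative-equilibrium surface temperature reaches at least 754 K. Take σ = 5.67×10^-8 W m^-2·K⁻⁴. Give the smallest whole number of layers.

The effective emission temperature is T_e = [S(1−α)/(4σ)]^¼ = 490.6 K.
T_s = (N+1)^(1/4)·T_e ≥ 754 K requires N+1 ≥ (T_s/T_e)⁴ = (754/490.6)⁴ = 5.579.
So N ≥ 4.579; the smallest integer is N = 5.

5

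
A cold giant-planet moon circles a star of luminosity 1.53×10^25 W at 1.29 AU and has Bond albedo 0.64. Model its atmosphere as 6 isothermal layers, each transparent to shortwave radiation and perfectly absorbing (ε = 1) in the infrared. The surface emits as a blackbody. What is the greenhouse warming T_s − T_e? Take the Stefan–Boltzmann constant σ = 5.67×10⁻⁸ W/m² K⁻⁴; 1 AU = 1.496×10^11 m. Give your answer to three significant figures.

d = 1.29 × 1.496×10^11 m = 1.930×10^11 m.
Spreading L over a sphere of radius d: S = 1.53×10^25/(4π·1.93×10^11²) = 32.69 W/m².
OLR = S(1−α)/4 = 2.942 W/m²; the top layer radiates at T_e = 84.87 K.
T_s = (N+1)^(1/4)·T_e = 138.1 K.
Warming: T_s − T_e = 53.18 K.

53.2 K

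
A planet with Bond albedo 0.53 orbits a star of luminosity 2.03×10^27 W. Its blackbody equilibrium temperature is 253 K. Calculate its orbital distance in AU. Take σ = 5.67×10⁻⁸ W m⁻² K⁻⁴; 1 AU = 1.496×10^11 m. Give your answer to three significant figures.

1.91 AU

The flux needed for this T is 4σT⁴/(1−0.53) = 1977 W m⁻².
Then d = [L/(4πS)]^(1/2) = 2.858×10^11 m, i.e. 1.911 AU.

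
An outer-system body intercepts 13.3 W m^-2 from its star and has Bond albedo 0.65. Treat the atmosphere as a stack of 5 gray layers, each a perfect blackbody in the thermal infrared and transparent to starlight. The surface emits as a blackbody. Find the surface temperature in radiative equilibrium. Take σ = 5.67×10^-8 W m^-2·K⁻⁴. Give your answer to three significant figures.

105 K

OLR = S(1−α)/4 = 1.164 W m^-2; the top layer radiates at T_e = 67.31 K.
Layer-by-layer balance gives σT_s⁴ = (N+1)σT_e⁴, so T_s = 6^¼·67.31 = 105.3 K.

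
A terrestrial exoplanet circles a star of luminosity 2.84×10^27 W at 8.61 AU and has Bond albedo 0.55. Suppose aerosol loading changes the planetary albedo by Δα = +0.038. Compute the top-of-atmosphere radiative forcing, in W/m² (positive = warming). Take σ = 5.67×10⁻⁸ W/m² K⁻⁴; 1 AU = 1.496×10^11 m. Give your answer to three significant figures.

-1.29 W/m²

d = 8.61 × 1.496×10^11 m = 1.288×10^12 m.
Flux at the orbit: S = L/(4πd²) = 2.84×10^27/(4π·(1.29×10^12)²) = 136.2 W/m².
The change in absorbed flux is Δ[S(1−α)/4] = −SΔα/4 = -1.294 W/m².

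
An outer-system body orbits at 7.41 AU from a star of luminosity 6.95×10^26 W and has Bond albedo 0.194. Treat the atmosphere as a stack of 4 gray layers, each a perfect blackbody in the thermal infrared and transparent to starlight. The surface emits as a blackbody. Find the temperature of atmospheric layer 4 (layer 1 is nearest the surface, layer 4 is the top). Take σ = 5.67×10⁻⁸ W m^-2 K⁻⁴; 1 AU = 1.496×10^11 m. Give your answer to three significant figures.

Orbital distance: d = 7.41 AU = 1.109×10^12 m.
Spreading L over a sphere of radius d: S = 6.95×10^26/(4π·1.11×10^12²) = 45.01 W m^-2.
OLR = S(1−α)/4 = 9.069 W m^-2; the top layer radiates at T_e = 112.5 K.
The net upward flux σT_e⁴ is constant between every pair of levels, so T_k⁴ = (N+1−k)T_e⁴.
With k = 4: T_4 = (4+1−4)^¼·112.5 K = 112.5 K.

112 kelvin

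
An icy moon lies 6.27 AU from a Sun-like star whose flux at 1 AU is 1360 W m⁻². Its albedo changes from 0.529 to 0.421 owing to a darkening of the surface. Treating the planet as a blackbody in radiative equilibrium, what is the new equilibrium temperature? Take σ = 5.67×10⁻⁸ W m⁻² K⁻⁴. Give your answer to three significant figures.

96.9 K

Flux at the orbit: S = 1360/(6.27)² = 34.59 W m⁻².
T₂ = [S(1−α₂)/(4σ)]^(1/4) = [34.59·0.579/(4σ)]^(1/4) = 96.94 K.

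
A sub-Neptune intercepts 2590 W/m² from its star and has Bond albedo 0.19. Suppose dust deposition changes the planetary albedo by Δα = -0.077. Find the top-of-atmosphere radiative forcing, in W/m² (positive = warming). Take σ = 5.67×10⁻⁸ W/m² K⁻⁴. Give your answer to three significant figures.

The change in absorbed flux is Δ[S(1−α)/4] = −SΔα/4 = 49.86 W/m².

49.9 W/m²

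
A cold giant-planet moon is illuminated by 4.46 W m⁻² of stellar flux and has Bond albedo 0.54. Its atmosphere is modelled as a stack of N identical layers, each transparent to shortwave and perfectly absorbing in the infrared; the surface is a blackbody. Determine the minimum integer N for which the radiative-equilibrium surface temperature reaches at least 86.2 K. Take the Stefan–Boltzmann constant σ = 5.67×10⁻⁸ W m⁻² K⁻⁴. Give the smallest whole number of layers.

6

OLR = S(1−α)/4 = 0.5129 W m⁻²; the top layer radiates at T_e = 54.84 K.
Need (N+1)T_e⁴ ≥ T_s⁴, i.e. N+1 ≥ (86.2/54.84)⁴ = 6.104.
Rounding up, N = 6.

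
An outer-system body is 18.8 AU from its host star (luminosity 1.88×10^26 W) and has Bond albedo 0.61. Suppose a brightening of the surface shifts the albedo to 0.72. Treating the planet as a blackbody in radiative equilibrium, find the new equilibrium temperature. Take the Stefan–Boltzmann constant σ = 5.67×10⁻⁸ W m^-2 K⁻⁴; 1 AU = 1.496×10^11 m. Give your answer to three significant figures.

Orbital distance: d = 18.8 AU = 2.812×10^12 m.
Spreading L over a sphere of radius d: S = 1.88×10^26/(4π·2.81×10^12²) = 1.891 W m^-2.
New equilibrium: T₂ = [(1−0.72)·1.891/(4σ)]^(1/4) = 39.09 K.

39.1 K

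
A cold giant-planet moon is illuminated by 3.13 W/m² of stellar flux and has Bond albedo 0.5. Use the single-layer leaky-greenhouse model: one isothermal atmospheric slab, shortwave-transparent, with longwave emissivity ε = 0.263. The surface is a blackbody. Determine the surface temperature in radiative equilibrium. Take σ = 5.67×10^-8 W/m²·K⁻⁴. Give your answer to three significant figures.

53.1 K

Effective emission temperature (TOA balance): σT_e⁴ = S(1−α)/4 = 0.3912 W/m² → T_e = 51.25 K.
Surface balance with a leaky layer gives σT_s⁴ = σT_e⁴·2/(2−ε), so T_s = T_e·[2/(2−0.263)]^(1/4) = 53.09 K.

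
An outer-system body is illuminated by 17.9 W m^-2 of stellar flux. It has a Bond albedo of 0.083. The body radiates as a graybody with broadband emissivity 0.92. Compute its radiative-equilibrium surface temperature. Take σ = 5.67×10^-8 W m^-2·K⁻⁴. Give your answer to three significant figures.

94.2 K

The planet absorbs (1−α)S over its disc πR² and re-emits over 4πR², so the mean absorbed flux is (1−0.083)·17.90/4 = 4.104 W m^-2.
Radiative balance εσT⁴ = 4.104 gives T = [4.104/(0.92·σ)]^(1/4) = 94.18 K.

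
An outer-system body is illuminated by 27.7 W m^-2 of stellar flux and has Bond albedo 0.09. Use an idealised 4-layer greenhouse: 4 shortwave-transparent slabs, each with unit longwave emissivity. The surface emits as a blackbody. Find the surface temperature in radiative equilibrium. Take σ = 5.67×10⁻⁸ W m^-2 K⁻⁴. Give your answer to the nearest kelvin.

154 K

The effective emission temperature is T_e = [S(1−α)/(4σ)]^¼ = 102.7 K.
With N = 4 opaque layers, T_s = (N+1)^(1/4)·T_e = 5^(1/4)·102.7 = 153.5 K.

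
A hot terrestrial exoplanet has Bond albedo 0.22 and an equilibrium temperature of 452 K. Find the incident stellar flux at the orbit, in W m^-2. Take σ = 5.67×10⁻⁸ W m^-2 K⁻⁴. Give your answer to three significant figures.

12100 W m^-2

From S(1−α)/4 = σT⁴: S = 4σT⁴/(1−α).
The emitted flux is σT⁴ = 2367 W m^-2.
So S = 4×2367/(1−0.22) = 12140 W m^-2.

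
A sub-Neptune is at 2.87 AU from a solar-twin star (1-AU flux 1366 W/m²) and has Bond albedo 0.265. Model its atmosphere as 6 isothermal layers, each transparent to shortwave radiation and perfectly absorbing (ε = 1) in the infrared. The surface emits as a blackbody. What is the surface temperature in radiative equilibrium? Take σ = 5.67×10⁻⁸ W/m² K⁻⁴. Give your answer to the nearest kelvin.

By the inverse-square law, S = 1366/2.87² = 165.8 W/m².
The effective emission temperature is T_e = [S(1−α)/(4σ)]^¼ = 152.3 K.
Layer-by-layer balance gives σT_s⁴ = (N+1)σT_e⁴, so T_s = 7^¼·152.3 = 247.7 K.

248 K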